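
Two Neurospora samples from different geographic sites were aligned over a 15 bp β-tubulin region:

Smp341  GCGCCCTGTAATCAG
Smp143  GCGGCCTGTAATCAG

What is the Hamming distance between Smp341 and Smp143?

1

The sequences differ at position 4 (C/G).
That gives 1 mismatch out of 15 aligned sites, so the Hamming distance is 1.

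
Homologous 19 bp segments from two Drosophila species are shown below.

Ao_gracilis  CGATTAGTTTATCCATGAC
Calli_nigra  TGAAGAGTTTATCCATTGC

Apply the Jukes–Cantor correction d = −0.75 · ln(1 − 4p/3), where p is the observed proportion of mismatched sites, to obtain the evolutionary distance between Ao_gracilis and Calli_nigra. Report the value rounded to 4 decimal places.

The sequences differ at positions 1 (C/T), 4 (T/A), 5 (T/G), 17 (G/T), 18 (A/G).
p = 5/19 = 0.263158.
d = −0.75 · ln(1 − (4/3)·0.263158) = −0.75 · ln(0.649123) = −0.75 · (-0.432133) = 0.3241.

0.3241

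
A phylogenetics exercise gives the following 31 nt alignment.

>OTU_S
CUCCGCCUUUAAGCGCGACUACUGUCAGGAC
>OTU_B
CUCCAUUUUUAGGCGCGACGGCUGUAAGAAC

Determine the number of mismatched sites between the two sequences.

8

Differing sites — 5:G/A; 6:C/U; 7:C/U; 12:A/G; 20:U/G; 21:A/G; 26:C/A; 29:G/A.
That gives 8 mismatches out of 31 aligned sites, so the Hamming distance is 8.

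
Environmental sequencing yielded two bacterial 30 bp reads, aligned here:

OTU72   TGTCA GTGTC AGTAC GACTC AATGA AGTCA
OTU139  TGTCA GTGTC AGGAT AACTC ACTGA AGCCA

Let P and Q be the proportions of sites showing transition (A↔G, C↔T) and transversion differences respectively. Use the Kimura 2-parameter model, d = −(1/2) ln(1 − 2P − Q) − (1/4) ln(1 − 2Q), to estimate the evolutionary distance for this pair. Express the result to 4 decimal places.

Mismatches occur at site 13 (T/G, transversion), site 15 (C/T, transition), site 16 (G/A, transition), site 22 (A/C, transversion), site 28 (T/C, transition).
Of the 5 differences, 3 transitions and 2 transversions over 30 sites: P = 3/30 = 0.100000, Q = 2/30 = 0.066667.
d = −0.5·ln(0.733333) − 0.25·ln(0.866666) = −0.5·(-0.310155) − 0.25·(-0.143102) = 0.1909.

0.1909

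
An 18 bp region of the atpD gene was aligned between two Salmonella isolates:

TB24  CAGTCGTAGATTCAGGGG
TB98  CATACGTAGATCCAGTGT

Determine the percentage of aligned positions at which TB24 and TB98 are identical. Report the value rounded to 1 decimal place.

72.2%

Mismatches occur at site 3 (G→T), site 4 (T→A), site 12 (T→C), site 16 (G→T), site 18 (G→T).
13 of the 18 sites match, so the percent identity is 13/18 × 100 = 72.2%.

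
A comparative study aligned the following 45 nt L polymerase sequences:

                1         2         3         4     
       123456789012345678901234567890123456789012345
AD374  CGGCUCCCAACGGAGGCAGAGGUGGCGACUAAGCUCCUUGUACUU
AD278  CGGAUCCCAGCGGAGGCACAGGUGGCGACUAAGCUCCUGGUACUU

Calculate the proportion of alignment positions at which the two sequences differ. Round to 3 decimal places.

Mismatches occur at site 4 (C↔A), site 10 (A↔G), site 19 (G↔C), site 39 (U↔G).
There are 4 differences over 45 sites, so p = 4/45 = 0.089.

0.089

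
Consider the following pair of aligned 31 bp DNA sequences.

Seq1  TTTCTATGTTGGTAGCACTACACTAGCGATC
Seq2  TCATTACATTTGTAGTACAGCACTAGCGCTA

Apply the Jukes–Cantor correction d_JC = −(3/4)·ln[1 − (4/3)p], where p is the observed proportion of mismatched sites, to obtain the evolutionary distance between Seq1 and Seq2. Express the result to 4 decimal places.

0.4806

The sequences differ at positions 2 (T/C), 3 (T/A), 4 (C/T), 7 (T/C), 8 (G/A), 11 (G/T), 16 (C/T), 19 (T/A), 20 (A/G), 29 (A/C), 31 (C/A).
p = 11/31 = 0.354839.
d = −0.75 · ln(1 − (4/3)·0.354839) = −0.75 · ln(0.526881) = −0.75 · (-0.640781) = 0.4806.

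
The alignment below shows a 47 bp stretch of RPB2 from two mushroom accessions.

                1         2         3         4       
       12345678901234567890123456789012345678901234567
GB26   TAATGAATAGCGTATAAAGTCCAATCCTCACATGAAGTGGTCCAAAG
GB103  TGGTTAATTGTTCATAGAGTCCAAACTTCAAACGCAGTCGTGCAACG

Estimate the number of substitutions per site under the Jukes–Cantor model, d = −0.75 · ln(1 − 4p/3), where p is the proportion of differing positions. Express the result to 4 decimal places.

The sequences differ at positions 2 (A/G), 3 (A/G), 5 (G/T), 9 (A/T), 11 (C/T), 12 (G/T), 13 (T/C), 17 (A/G), 25 (T/A), 27 (C/T), 31 (C/A), 33 (T/C), 35 (A/C), 39 (G/C), 42 (C/G), 46 (A/C).
p = 16/47 = 0.340426.
d = −0.75 · ln(1 − (4/3)·0.340426) = −0.75 · ln(0.546099) = −0.75 · (-0.604955) = 0.4537.

0.4537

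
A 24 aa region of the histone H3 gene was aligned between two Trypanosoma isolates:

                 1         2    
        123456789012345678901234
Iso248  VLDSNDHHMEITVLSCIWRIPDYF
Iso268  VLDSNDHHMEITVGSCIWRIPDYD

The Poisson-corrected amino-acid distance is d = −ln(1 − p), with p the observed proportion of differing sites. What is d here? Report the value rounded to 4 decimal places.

Mismatches occur at site 14 (L↔G), site 24 (F↔D).
p = 2/24 = 0.083333.
d = −ln(1 − 0.083333) = −ln(0.916667) = 0.0870.

0.0870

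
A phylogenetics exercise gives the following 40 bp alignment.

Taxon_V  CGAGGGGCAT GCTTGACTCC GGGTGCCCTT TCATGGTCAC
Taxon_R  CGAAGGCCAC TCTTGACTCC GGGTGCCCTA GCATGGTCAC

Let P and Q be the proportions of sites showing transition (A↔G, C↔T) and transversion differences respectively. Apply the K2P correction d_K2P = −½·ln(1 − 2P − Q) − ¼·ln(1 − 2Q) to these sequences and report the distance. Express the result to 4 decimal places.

The sequences differ at positions 4 (G/A, transition), 7 (G/C, transversion), 10 (T/C, transition), 11 (G/T, transversion), 30 (T/A, transversion), 31 (T/G, transversion).
Of the 6 differences, 2 transitions and 4 transversions over 40 sites: P = 2/40 = 0.050000, Q = 4/40 = 0.100000.
d = −0.5·ln(0.800000) − 0.25·ln(0.800000) = −0.5·(-0.223144) − 0.25·(-0.223144) = 0.1674.

0.1674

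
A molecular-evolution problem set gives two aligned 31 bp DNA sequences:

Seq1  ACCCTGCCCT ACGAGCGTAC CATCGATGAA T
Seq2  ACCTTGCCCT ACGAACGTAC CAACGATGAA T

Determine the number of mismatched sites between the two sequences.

3

The sequences differ at positions 4 (C/T), 15 (G/A), 23 (T/A).
That gives 3 mismatches out of 31 aligned sites, so the Hamming distance is 3.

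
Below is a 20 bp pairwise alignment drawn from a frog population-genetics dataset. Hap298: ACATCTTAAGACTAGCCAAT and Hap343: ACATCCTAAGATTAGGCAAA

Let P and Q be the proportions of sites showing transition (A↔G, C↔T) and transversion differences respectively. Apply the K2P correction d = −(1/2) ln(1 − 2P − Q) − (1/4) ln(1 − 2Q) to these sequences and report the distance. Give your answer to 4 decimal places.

0.2341

Differing sites — 6:T/C (Ti); 12:C/T (Ti); 16:C/G (Tv); 20:T/A (Tv).
Of the 4 differences, 2 transitions and 2 transversions over 20 sites: P = 2/20 = 0.100000, Q = 2/20 = 0.100000.
d = −0.5·ln(0.700000) − 0.25·ln(0.800000) = −0.5·(-0.356675) − 0.25·(-0.223144) = 0.2341.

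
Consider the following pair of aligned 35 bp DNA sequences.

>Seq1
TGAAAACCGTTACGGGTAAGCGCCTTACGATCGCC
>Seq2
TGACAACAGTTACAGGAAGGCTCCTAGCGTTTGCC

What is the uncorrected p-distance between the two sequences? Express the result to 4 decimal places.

Mismatches occur at site 4 (A↔C), site 8 (C↔A), site 14 (G↔A), site 17 (T↔A), site 19 (A↔G), site 22 (G↔T), site 26 (T↔A), site 27 (A↔G), site 30 (A↔T), site 32 (C↔T).
There are 10 differences over 35 sites, so p = 10/35 = 0.2857.

0.2857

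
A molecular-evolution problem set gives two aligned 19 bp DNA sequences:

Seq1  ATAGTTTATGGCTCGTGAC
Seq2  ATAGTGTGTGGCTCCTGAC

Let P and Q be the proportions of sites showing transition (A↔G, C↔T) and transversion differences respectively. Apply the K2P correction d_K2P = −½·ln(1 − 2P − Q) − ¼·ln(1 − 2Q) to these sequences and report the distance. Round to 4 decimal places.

0.1773

Differing sites — 6:T/G (Tv); 8:A/G (Ti); 15:G/C (Tv).
Of the 3 differences, 1 transition and 2 transversions over 19 sites: P = 1/19 = 0.052632, Q = 2/19 = 0.105263.
d = −0.5·ln(0.789473) − 0.25·ln(0.789474) = −0.5·(-0.236390) − 0.25·(-0.236388) = 0.1773.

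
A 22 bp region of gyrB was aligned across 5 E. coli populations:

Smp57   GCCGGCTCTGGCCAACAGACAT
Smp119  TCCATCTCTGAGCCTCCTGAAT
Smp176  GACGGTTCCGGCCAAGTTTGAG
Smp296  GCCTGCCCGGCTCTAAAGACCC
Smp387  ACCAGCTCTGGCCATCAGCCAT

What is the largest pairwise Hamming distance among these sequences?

16

Pairwise Hamming distances:
  Smp57 vs Smp119: 11
  Smp57 vs Smp176: 9
  Smp57 vs Smp296: 9
  Smp57 vs Smp387: 4
  Smp119 vs Smp176: 15
  Smp119 vs Smp296: 16
  Smp119 vs Smp387: 9
  Smp176 vs Smp296: 15
  Smp176 vs Smp387: 12
  Smp296 vs Smp387: 12
The largest is 16, between Smp119 and Smp296.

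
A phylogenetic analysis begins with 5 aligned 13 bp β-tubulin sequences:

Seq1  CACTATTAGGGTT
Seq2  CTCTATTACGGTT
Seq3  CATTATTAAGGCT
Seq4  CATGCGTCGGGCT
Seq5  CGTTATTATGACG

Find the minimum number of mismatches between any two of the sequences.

Pairwise Hamming distances:
  Seq1 vs Seq2: 2
  Seq1 vs Seq3: 3
  Seq1 vs Seq4: 6
  Seq1 vs Seq5: 6
  Seq2 vs Seq3: 4
  Seq2 vs Seq4: 8
  Seq2 vs Seq5: 6
  Seq3 vs Seq4: 5
  Seq3 vs Seq5: 4
  Seq4 vs Seq5: 8
The smallest is 2, between Seq1 and Seq2.

2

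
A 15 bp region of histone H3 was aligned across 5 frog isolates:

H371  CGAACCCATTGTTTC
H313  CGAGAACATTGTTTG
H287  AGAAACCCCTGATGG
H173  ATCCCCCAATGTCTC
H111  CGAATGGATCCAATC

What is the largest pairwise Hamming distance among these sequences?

Pairwise Hamming distances:
  H371 vs H313: 4
  H371 vs H287: 7
  H371 vs H173: 6
  H371 vs H111: 7
  H313 vs H287: 7
  H313 vs H173: 9
  H313 vs H111: 9
  H287 vs H173: 10
  H287 vs H111: 11
  H173 vs H111: 12
The largest is 12, between H173 and H111.

12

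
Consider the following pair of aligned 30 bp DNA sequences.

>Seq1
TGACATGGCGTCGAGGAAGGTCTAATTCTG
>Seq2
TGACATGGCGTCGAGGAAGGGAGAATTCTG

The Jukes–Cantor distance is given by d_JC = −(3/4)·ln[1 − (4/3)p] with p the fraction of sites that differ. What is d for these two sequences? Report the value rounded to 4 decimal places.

0.1073

Differing sites — 21:T/G; 22:C/A; 23:T/G.
p = 3/30 = 0.100000.
d = −0.75 · ln(1 − (4/3)·0.100000) = −0.75 · ln(0.866667) = −0.75 · (-0.143100) = 0.1073.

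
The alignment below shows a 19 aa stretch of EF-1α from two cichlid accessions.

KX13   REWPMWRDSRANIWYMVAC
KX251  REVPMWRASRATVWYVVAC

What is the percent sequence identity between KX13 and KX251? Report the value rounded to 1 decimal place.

73.7%

Differing sites — 3:W/V; 8:D/A; 12:N/T; 13:I/V; 16:M/V.
14 of the 19 sites match, so the percent identity is 14/19 × 100 = 73.7%.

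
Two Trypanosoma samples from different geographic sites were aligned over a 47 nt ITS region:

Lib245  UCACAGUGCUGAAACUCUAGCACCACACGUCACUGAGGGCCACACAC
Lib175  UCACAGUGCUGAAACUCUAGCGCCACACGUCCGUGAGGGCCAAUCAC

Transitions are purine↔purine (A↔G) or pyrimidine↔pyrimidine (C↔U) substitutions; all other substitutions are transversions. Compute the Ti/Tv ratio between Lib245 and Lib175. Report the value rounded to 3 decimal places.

Mismatches occur at site 22 (A/G, transition), site 32 (A/C, transversion), site 33 (C/G, transversion), site 43 (C/A, transversion), site 44 (A/U, transversion).
Of the 5 differences, 1 transition and 4 transversions, so Ti/Tv = 1/4 = 0.250.

0.250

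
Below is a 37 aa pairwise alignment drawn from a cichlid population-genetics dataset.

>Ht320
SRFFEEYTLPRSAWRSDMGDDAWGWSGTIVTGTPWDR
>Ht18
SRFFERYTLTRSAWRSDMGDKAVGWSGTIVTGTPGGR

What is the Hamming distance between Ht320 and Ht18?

6

The sequences differ at positions 6 (E/R), 10 (P/T), 21 (D/K), 23 (W/V), 35 (W/G), 36 (D/G).
That gives 6 mismatches out of 37 aligned sites, so the Hamming distance is 6.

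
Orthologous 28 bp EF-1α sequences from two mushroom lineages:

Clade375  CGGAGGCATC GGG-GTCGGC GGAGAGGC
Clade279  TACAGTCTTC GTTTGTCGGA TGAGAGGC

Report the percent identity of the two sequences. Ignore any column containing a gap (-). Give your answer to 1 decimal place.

Excluding the 1 gap column leaves 27 comparable sites.
The sequences differ at positions 1 (C/T), 2 (G/A), 3 (G/C), 6 (G/T), 8 (A/T), 12 (G/T), 13 (G/T), 20 (C/A), 21 (G/T).
18 of the 27 comparable sites match, so the percent identity is 18/27 × 100 = 66.7%.

66.7%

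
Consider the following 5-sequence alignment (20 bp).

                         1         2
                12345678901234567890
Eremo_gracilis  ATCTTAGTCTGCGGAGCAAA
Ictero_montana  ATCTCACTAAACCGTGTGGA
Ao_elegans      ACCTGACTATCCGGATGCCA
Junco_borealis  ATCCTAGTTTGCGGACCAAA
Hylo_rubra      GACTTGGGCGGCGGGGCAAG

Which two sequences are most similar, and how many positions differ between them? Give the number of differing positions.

Pairwise Hamming distances:
  Eremo_gracilis vs Ictero_montana: 10
  Eremo_gracilis vs Ao_elegans: 9
  Eremo_gracilis vs Junco_borealis: 3
  Eremo_gracilis vs Hylo_rubra: 7
  Ictero_montana vs Ao_elegans: 10
  Ictero_montana vs Junco_borealis: 12
  Ictero_montana vs Hylo_rubra: 15
  Ao_elegans vs Junco_borealis: 10
  Ao_elegans vs Hylo_rubra: 15
  Junco_borealis vs Hylo_rubra: 10
The smallest is 3, between Eremo_gracilis and Junco_borealis.

3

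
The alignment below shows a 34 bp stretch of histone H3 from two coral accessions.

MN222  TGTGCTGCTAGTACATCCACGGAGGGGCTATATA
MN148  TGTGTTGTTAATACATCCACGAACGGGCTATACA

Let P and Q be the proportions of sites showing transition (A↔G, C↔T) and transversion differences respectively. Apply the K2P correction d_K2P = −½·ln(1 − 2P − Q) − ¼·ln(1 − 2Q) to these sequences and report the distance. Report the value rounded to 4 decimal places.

0.2106

Mismatches occur at site 5 (C/T, transition), site 8 (C/T, transition), site 11 (G/A, transition), site 22 (G/A, transition), site 24 (G/C, transversion), site 33 (T/C, transition).
Of the 6 differences, 5 transitions and 1 transversion over 34 sites: P = 5/34 = 0.147059, Q = 1/34 = 0.029412.
d = −0.5·ln(0.676470) − 0.25·ln(0.941176) = −0.5·(-0.390867) − 0.25·(-0.060625) = 0.2106.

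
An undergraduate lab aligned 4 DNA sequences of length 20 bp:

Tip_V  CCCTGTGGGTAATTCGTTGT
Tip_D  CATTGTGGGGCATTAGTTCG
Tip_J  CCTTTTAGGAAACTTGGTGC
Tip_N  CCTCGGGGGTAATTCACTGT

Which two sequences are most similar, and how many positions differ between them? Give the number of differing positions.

Pairwise Hamming distances:
  Tip_V vs Tip_D: 7
  Tip_V vs Tip_J: 8
  Tip_V vs Tip_N: 5
  Tip_D vs Tip_J: 10
  Tip_D vs Tip_N: 10
  Tip_J vs Tip_N: 10
The smallest is 5, between Tip_V and Tip_N.

5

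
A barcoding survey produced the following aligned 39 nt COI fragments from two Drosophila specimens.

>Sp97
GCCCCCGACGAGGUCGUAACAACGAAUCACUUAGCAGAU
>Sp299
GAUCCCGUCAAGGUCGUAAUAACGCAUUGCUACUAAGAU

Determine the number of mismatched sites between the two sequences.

Mismatches occur at site 2 (C↔A), site 3 (C↔U), site 8 (A↔U), site 10 (G↔A), site 20 (C↔U), site 25 (A↔C), site 28 (C↔U), site 29 (A↔G), site 32 (U↔A), site 33 (A↔C), site 34 (G↔U), site 35 (C↔A).
That gives 12 mismatches out of 39 aligned sites, so the Hamming distance is 12.

12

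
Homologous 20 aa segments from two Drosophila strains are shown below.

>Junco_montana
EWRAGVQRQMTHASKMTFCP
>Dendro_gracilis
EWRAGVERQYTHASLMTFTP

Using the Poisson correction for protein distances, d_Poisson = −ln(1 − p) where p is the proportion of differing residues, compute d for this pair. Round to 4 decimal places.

0.2231

Differing sites — 7:Q/E; 10:M/Y; 15:K/L; 19:C/T.
p = 4/20 = 0.200000.
d = −ln(1 − 0.200000) = −ln(0.800000) = 0.2231.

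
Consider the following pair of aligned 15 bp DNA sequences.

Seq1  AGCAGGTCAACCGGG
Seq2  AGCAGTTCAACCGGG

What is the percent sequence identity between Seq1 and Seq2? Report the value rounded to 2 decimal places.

The sequences differ at position 6 (G/T).
14 of the 15 sites match, so the percent identity is 14/15 × 100 = 93.33%.

93.33%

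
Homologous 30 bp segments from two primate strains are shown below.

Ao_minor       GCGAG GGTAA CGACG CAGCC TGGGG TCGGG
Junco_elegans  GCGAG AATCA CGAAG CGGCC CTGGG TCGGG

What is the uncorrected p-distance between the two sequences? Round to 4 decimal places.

Mismatches occur at site 6 (G/A), site 7 (G/A), site 9 (A/C), site 14 (C/A), site 17 (A/G), site 21 (T/C), site 22 (G/T).
There are 7 differences over 30 sites, so p = 7/30 = 0.2333.

0.2333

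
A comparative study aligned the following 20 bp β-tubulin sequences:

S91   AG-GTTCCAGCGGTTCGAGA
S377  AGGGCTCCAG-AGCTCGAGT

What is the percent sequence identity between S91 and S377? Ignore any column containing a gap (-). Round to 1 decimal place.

77.8%

Excluding the 2 gap columns leaves 18 comparable sites.
Mismatches occur at site 5 (T→C), site 12 (G→A), site 14 (T→C), site 20 (A→T).
14 of the 18 comparable sites match, so the percent identity is 14/18 × 100 = 77.8%.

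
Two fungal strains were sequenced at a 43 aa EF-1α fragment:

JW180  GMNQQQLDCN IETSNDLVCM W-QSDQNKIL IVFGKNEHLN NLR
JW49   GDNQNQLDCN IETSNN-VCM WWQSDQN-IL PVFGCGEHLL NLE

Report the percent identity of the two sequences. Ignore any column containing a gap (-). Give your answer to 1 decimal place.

Excluding the 3 gap columns leaves 40 comparable sites.
Differing sites — 2:M/D; 5:Q/N; 16:D/N; 31:I/P; 35:K/C; 36:N/G; 40:N/L; 43:R/E.
32 of the 40 comparable sites match, so the percent identity is 32/40 × 100 = 80.0%.

80.0%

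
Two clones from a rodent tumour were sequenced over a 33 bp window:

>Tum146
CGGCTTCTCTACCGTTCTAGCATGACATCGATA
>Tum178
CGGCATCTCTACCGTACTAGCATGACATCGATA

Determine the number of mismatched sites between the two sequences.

2

The sequences differ at positions 5 (T/A), 16 (T/A).
That gives 2 mismatches out of 33 aligned sites, so the Hamming distance is 2.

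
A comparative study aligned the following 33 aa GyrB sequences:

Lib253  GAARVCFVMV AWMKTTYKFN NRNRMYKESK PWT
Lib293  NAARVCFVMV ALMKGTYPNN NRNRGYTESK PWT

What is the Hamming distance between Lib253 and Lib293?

7

The sequences differ at positions 1 (G/N), 12 (W/L), 15 (T/G), 18 (K/P), 19 (F/N), 25 (M/G), 27 (K/T).
That gives 7 mismatches out of 33 aligned sites, so the Hamming distance is 7.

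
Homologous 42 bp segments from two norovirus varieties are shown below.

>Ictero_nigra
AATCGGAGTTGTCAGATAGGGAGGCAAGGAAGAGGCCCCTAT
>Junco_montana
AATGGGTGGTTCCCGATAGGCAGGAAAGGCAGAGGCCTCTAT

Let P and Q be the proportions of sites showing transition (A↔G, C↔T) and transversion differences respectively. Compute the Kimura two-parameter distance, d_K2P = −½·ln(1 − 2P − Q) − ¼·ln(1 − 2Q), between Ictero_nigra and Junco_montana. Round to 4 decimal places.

The sequences differ at positions 4 (C/G, transversion), 7 (A/T, transversion), 9 (T/G, transversion), 11 (G/T, transversion), 12 (T/C, transition), 14 (A/C, transversion), 21 (G/C, transversion), 25 (C/A, transversion), 30 (A/C, transversion), 38 (C/T, transition).
Of the 10 differences, 2 transitions and 8 transversions over 42 sites: P = 2/42 = 0.047619, Q = 8/42 = 0.190476.
d = −0.5·ln(0.714286) − 0.25·ln(0.619048) = −0.5·(-0.336472) − 0.25·(-0.479572) = 0.2881.

0.2881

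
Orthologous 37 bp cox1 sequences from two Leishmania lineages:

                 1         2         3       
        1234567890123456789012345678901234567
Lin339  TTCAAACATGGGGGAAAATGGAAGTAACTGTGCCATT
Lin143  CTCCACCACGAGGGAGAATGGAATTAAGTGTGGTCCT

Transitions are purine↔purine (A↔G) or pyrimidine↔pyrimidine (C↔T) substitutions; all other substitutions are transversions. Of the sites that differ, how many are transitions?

The sequences differ at positions 1 (T/C, transition), 4 (A/C, transversion), 6 (A/C, transversion), 9 (T/C, transition), 11 (G/A, transition), 16 (A/G, transition), 24 (G/T, transversion), 28 (C/G, transversion), 33 (C/G, transversion), 34 (C/T, transition), 35 (A/C, transversion), 36 (T/C, transition).
Of the 12 differences, 6 transitions and 6 transversions, so the answer is 6.

6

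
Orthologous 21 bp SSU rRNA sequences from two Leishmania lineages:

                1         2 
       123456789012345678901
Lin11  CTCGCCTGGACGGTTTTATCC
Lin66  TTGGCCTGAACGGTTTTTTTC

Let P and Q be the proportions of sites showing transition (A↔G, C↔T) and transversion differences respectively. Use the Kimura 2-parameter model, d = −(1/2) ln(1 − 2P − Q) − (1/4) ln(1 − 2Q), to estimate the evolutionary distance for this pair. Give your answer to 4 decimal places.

Differing sites — 1:C/T (Ti); 3:C/G (Tv); 9:G/A (Ti); 18:A/T (Tv); 20:C/T (Ti).
Of the 5 differences, 3 transitions and 2 transversions over 21 sites: P = 3/21 = 0.142857, Q = 2/21 = 0.095238.
d = −0.5·ln(0.619048) − 0.25·ln(0.809524) = −0.5·(-0.479572) − 0.25·(-0.211309) = 0.2926.

0.2926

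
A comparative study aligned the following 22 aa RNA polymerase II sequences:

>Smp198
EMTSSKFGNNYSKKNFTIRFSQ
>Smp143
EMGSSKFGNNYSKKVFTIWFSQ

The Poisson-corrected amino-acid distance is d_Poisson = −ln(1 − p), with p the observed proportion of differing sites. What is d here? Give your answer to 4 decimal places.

0.1466

Differing sites — 3:T/G; 15:N/V; 19:R/W.
p = 3/22 = 0.136364.
d = −ln(1 − 0.136364) = −ln(0.863636) = 0.1466.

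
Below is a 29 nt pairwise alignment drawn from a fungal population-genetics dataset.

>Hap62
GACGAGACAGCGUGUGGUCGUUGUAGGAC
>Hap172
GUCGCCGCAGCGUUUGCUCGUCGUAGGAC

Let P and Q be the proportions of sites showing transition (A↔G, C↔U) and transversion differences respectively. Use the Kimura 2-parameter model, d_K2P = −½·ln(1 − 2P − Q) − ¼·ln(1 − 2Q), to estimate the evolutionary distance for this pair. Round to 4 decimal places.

0.2915

Mismatches occur at site 2 (A→U, transversion), site 5 (A→C, transversion), site 6 (G→C, transversion), site 7 (A→G, transition), site 14 (G→U, transversion), site 17 (G→C, transversion), site 22 (U→C, transition).
Of the 7 differences, 2 transitions and 5 transversions over 29 sites: P = 2/29 = 0.068966, Q = 5/29 = 0.172414.
d = −0.5·ln(0.689654) − 0.25·ln(0.655172) = −0.5·(-0.371565) − 0.25·(-0.422857) = 0.2915.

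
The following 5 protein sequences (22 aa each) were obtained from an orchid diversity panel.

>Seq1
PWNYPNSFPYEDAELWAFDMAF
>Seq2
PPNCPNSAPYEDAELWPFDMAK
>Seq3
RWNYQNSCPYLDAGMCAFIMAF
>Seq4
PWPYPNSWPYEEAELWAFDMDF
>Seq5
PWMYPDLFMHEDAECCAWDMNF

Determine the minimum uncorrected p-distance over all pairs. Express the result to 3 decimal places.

Pairwise Hamming distances:
  Seq1 vs Seq2: 5
  Seq1 vs Seq3: 8
  Seq1 vs Seq4: 4
  Seq1 vs Seq5: 9
  Seq2 vs Seq3: 12
  Seq2 vs Seq4: 8
  Seq2 vs Seq5: 14
  Seq3 vs Seq4: 11
  Seq3 vs Seq5: 14
  Seq4 vs Seq5: 11
The smallest is 4 mismatches, between Seq1 and Seq4; p = 4/22 = 0.182.

0.182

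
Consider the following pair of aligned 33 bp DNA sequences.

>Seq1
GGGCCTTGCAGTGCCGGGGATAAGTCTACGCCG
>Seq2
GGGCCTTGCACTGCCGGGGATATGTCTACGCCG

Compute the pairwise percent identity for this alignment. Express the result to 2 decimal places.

93.94%

The sequences differ at positions 11 (G/C), 23 (A/T).
31 of the 33 sites match, so the percent identity is 31/33 × 100 = 93.94%.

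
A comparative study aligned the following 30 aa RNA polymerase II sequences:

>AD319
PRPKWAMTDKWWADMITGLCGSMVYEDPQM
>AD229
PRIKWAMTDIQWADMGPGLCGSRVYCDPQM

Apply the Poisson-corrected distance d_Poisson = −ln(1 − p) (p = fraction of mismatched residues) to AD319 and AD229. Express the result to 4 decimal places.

Mismatches occur at site 3 (P/I), site 10 (K/I), site 11 (W/Q), site 16 (I/G), site 17 (T/P), site 23 (M/R), site 26 (E/C).
p = 7/30 = 0.233333.
d = −ln(1 − 0.233333) = −ln(0.766667) = 0.2657.

0.2657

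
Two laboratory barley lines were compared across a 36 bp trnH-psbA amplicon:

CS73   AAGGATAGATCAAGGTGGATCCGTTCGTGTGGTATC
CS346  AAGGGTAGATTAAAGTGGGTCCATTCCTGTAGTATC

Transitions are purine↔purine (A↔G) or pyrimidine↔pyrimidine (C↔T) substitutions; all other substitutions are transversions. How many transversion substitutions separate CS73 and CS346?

The sequences differ at positions 5 (A/G, transition), 11 (C/T, transition), 14 (G/A, transition), 19 (A/G, transition), 23 (G/A, transition), 27 (G/C, transversion), 31 (G/A, transition).
Of the 7 differences, 6 transitions and 1 transversion, so the answer is 1.

1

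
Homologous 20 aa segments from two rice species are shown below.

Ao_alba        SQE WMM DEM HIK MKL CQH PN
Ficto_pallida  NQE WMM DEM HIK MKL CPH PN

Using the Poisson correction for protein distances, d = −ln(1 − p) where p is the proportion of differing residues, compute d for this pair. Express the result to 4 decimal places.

0.1054

Mismatches occur at site 1 (S↔N), site 17 (Q↔P).
p = 2/20 = 0.100000.
d = −ln(1 − 0.100000) = −ln(0.900000) = 0.1054.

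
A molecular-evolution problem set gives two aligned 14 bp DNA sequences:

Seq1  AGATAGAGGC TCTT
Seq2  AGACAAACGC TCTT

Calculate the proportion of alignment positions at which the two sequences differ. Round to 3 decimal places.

Mismatches occur at site 4 (T→C), site 6 (G→A), site 8 (G→C).
There are 3 differences over 14 sites, so p = 3/14 = 0.214.

0.214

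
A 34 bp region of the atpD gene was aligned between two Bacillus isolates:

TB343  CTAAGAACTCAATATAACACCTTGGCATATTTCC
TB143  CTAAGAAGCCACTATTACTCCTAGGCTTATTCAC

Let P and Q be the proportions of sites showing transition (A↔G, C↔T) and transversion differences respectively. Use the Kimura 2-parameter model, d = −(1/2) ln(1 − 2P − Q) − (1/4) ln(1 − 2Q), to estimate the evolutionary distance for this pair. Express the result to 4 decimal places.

The sequences differ at positions 8 (C/G, transversion), 9 (T/C, transition), 12 (A/C, transversion), 16 (A/T, transversion), 19 (A/T, transversion), 23 (T/A, transversion), 27 (A/T, transversion), 32 (T/C, transition), 33 (C/A, transversion).
Of the 9 differences, 2 transitions and 7 transversions over 34 sites: P = 2/34 = 0.058824, Q = 7/34 = 0.205882.
d = −0.5·ln(0.676470) − 0.25·ln(0.588236) = −0.5·(-0.390867) − 0.25·(-0.530627) = 0.3281.

0.3281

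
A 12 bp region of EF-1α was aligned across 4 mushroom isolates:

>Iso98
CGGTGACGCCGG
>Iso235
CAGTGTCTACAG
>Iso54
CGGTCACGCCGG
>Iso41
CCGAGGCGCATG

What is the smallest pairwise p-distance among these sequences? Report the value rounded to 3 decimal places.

0.083

Pairwise Hamming distances:
  Iso98 vs Iso235: 5
  Iso98 vs Iso54: 1
  Iso98 vs Iso41: 5
  Iso235 vs Iso54: 6
  Iso235 vs Iso41: 7
  Iso54 vs Iso41: 6
The smallest is 1 mismatch, between Iso98 and Iso54; p = 1/12 = 0.083.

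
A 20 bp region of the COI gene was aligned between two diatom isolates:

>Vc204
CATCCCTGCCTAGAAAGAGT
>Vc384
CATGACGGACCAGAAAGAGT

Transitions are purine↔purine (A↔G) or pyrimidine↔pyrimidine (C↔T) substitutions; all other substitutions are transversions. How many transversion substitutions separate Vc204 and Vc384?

4

Mismatches occur at site 4 (C↔G, transversion), site 5 (C↔A, transversion), site 7 (T↔G, transversion), site 9 (C↔A, transversion), site 11 (T↔C, transition).
Of the 5 differences, 1 transition and 4 transversions, so the answer is 4.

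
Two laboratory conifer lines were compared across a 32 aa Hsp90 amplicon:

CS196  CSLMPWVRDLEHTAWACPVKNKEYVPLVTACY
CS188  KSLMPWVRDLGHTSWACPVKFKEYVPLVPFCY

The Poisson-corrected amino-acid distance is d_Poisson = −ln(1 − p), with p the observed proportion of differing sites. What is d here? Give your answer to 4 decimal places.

0.2076

Differing sites — 1:C/K; 11:E/G; 14:A/S; 21:N/F; 29:T/P; 30:A/F.
p = 6/32 = 0.187500.
d = −ln(1 − 0.187500) = −ln(0.812500) = 0.2076.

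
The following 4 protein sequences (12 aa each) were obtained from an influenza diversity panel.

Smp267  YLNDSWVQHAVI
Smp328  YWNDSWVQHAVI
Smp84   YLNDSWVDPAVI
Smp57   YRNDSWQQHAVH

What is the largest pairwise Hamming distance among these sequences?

5

Pairwise Hamming distances:
  Smp267 vs Smp328: 1
  Smp267 vs Smp84: 2
  Smp267 vs Smp57: 3
  Smp328 vs Smp84: 3
  Smp328 vs Smp57: 3
  Smp84 vs Smp57: 5
The largest is 5, between Smp84 and Smp57.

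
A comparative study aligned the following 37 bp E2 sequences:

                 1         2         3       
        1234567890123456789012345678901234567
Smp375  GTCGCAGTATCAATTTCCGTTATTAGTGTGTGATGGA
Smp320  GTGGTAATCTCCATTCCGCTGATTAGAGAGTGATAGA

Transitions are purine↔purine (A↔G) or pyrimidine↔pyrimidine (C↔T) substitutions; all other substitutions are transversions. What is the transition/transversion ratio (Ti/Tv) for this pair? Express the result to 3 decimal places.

0.500

Differing sites — 3:C/G (Tv); 5:C/T (Ti); 7:G/A (Ti); 9:A/C (Tv); 12:A/C (Tv); 16:T/C (Ti); 18:C/G (Tv); 19:G/C (Tv); 21:T/G (Tv); 27:T/A (Tv); 29:T/A (Tv); 35:G/A (Ti).
Of the 12 differences, 4 transitions and 8 transversions, so Ti/Tv = 4/8 = 0.500.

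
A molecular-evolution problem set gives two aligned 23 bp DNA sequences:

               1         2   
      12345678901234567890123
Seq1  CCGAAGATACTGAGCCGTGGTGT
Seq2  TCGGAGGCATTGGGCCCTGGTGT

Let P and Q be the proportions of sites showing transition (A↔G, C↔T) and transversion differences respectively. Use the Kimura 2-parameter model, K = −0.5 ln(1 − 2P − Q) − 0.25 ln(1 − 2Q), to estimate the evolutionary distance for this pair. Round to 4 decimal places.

0.4392

The sequences differ at positions 1 (C/T, transition), 4 (A/G, transition), 7 (A/G, transition), 8 (T/C, transition), 10 (C/T, transition), 13 (A/G, transition), 17 (G/C, transversion).
Of the 7 differences, 6 transitions and 1 transversion over 23 sites: P = 6/23 = 0.260870, Q = 1/23 = 0.043478.
d = −0.5·ln(0.434782) − 0.25·ln(0.913044) = −0.5·(-0.832911) − 0.25·(-0.090971) = 0.4392.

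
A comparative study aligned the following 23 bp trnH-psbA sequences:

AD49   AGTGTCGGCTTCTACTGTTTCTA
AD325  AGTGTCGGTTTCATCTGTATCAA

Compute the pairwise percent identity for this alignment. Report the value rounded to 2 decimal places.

78.26%

Mismatches occur at site 9 (C→T), site 13 (T→A), site 14 (A→T), site 19 (T→A), site 22 (T→A).
18 of the 23 sites match, so the percent identity is 18/23 × 100 = 78.26%.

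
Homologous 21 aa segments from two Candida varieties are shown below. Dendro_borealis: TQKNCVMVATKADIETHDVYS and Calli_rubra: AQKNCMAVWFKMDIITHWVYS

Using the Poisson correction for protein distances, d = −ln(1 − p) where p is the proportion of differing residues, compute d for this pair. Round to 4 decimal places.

Mismatches occur at site 1 (T↔A), site 6 (V↔M), site 7 (M↔A), site 9 (A↔W), site 10 (T↔F), site 12 (A↔M), site 15 (E↔I), site 18 (D↔W).
p = 8/21 = 0.380952.
d = −ln(1 − 0.380952) = −ln(0.619048) = 0.4796.

0.4796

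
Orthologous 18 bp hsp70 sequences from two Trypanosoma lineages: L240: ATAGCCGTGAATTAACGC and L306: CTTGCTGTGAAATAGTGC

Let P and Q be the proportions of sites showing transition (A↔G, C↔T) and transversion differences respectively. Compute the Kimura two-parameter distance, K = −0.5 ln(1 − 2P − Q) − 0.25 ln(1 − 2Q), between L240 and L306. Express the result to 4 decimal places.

Differing sites — 1:A/C (Tv); 3:A/T (Tv); 6:C/T (Ti); 12:T/A (Tv); 15:A/G (Ti); 16:C/T (Ti).
Of the 6 differences, 3 transitions and 3 transversions over 18 sites: P = 3/18 = 0.166667, Q = 3/18 = 0.166667.
d = −0.5·ln(0.499999) − 0.25·ln(0.666666) = −0.5·(-0.693149) − 0.25·(-0.405466) = 0.4479.

0.4479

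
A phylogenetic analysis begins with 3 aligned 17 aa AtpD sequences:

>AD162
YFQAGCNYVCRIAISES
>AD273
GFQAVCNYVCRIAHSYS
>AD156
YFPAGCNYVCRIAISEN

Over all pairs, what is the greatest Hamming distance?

6

Pairwise Hamming distances:
  AD162 vs AD273: 4
  AD162 vs AD156: 2
  AD273 vs AD156: 6
The largest is 6, between AD273 and AD156.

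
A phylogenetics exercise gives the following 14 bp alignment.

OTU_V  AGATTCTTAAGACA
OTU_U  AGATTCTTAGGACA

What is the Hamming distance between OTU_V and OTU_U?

A single mismatch occurs at site 10 (A/G).
That gives 1 mismatch out of 14 aligned sites, so the Hamming distance is 1.

1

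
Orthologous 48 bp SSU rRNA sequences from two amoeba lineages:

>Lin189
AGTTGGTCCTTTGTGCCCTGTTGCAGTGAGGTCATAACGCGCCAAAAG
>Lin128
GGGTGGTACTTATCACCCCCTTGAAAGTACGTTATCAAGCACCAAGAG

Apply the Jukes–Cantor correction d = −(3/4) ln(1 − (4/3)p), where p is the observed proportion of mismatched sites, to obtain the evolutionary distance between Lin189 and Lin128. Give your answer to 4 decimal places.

Differing sites — 1:A/G; 3:T/G; 8:C/A; 12:T/A; 13:G/T; 14:T/C; 15:G/A; 19:T/C; 20:G/C; 24:C/A; 26:G/A; 27:T/G; 28:G/T; 30:G/C; 33:C/T; 36:A/C; 38:C/A; 41:G/A; 46:A/G.
p = 19/48 = 0.395833.
d = −0.75 · ln(1 − (4/3)·0.395833) = −0.75 · ln(0.472223) = −0.75 · (-0.750304) = 0.5627.

0.5627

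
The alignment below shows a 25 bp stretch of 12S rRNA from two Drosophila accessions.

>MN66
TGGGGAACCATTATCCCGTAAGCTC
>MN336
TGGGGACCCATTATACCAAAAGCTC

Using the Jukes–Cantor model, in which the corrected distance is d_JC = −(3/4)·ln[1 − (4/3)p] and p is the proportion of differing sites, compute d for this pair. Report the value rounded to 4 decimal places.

0.1800

Mismatches occur at site 7 (A/C), site 15 (C/A), site 18 (G/A), site 19 (T/A).
p = 4/25 = 0.160000.
d = −0.75 · ln(1 − (4/3)·0.160000) = −0.75 · ln(0.786667) = −0.75 · (-0.239950) = 0.1800.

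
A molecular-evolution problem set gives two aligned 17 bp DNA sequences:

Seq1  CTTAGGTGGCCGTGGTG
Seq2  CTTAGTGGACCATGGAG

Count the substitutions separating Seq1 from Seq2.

5

The sequences differ at positions 6 (G/T), 7 (T/G), 9 (G/A), 12 (G/A), 16 (T/A).
That gives 5 mismatches out of 17 aligned sites, so the Hamming distance is 5.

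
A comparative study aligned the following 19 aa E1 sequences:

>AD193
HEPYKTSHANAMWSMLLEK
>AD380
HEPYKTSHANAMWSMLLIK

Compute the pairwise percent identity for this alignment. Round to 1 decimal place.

A single mismatch occurs at site 18 (E→I).
18 of the 19 sites match, so the percent identity is 18/19 × 100 = 94.7%.

94.7%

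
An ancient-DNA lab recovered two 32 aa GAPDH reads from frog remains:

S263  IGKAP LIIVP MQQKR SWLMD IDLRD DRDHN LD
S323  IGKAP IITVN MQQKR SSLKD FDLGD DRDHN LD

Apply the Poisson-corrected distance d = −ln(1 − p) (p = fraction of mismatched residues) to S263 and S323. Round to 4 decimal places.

Differing sites — 6:L/I; 8:I/T; 10:P/N; 17:W/S; 19:M/K; 21:I/F; 24:R/G.
p = 7/32 = 0.218750.
d = −ln(1 − 0.218750) = −ln(0.781250) = 0.2469.

0.2469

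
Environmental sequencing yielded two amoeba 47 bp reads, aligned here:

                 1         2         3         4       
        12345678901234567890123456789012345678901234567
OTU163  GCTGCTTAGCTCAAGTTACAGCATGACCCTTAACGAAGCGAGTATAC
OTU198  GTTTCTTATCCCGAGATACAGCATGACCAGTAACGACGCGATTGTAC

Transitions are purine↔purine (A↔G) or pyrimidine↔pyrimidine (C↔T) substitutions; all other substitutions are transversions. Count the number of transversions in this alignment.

Mismatches occur at site 2 (C↔T, transition), site 4 (G↔T, transversion), site 9 (G↔T, transversion), site 11 (T↔C, transition), site 13 (A↔G, transition), site 16 (T↔A, transversion), site 29 (C↔A, transversion), site 30 (T↔G, transversion), site 37 (A↔C, transversion), site 42 (G↔T, transversion), site 44 (A↔G, transition).
Of the 11 differences, 4 transitions and 7 transversions, so the answer is 7.

7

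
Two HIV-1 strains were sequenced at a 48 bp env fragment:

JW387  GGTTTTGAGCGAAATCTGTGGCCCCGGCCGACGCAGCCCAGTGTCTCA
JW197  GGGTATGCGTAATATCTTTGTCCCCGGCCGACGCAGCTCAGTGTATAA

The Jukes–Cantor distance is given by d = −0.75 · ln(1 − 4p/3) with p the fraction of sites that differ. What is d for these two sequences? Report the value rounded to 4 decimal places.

0.2735

The sequences differ at positions 3 (T/G), 5 (T/A), 8 (A/C), 10 (C/T), 11 (G/A), 13 (A/T), 18 (G/T), 21 (G/T), 38 (C/T), 45 (C/A), 47 (C/A).
p = 11/48 = 0.229167.
d = −0.75 · ln(1 − (4/3)·0.229167) = −0.75 · ln(0.694444) = −0.75 · (-0.364644) = 0.2735.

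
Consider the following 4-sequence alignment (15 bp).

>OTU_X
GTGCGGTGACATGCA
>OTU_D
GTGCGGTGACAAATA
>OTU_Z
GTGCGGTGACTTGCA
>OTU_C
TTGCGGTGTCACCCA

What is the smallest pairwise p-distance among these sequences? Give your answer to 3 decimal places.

0.067

Pairwise Hamming distances:
  OTU_X vs OTU_D: 3
  OTU_X vs OTU_Z: 1
  OTU_X vs OTU_C: 4
  OTU_D vs OTU_Z: 4
  OTU_D vs OTU_C: 5
  OTU_Z vs OTU_C: 5
The smallest is 1 mismatch, between OTU_X and OTU_Z; p = 1/15 = 0.067.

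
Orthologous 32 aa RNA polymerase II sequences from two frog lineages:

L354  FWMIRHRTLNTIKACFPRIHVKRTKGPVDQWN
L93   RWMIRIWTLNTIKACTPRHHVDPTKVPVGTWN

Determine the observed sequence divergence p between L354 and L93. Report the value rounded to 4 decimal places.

Mismatches occur at site 1 (F/R), site 6 (H/I), site 7 (R/W), site 16 (F/T), site 19 (I/H), site 22 (K/D), site 23 (R/P), site 26 (G/V), site 29 (D/G), site 30 (Q/T).
There are 10 differences over 32 sites, so p = 10/32 = 0.3125.

0.3125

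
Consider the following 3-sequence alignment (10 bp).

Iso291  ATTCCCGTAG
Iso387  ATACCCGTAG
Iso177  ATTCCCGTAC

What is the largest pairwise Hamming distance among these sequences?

Pairwise Hamming distances:
  Iso291 vs Iso387: 1
  Iso291 vs Iso177: 1
  Iso387 vs Iso177: 2
The largest is 2, between Iso387 and Iso177.

2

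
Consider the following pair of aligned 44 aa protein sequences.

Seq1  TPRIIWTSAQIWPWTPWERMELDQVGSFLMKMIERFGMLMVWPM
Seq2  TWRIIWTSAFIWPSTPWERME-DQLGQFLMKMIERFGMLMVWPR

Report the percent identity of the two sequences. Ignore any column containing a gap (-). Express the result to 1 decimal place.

86.0%

Excluding the 1 gap column leaves 43 comparable sites.
Differing sites — 2:P/W; 10:Q/F; 14:W/S; 25:V/L; 27:S/Q; 44:M/R.
37 of the 43 comparable sites match, so the percent identity is 37/43 × 100 = 86.0%.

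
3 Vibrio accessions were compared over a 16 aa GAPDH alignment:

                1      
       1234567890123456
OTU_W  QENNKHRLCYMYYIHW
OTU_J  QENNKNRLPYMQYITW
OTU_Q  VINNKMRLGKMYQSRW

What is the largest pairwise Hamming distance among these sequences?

Pairwise Hamming distances:
  OTU_W vs OTU_J: 4
  OTU_W vs OTU_Q: 8
  OTU_J vs OTU_Q: 9
The largest is 9, between OTU_J and OTU_Q.

9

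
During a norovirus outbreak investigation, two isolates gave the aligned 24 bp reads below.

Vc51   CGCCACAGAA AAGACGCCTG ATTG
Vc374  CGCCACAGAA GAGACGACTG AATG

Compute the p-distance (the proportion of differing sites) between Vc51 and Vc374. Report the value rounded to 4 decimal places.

The sequences differ at positions 11 (A/G), 17 (C/A), 22 (T/A).
There are 3 differences over 24 sites, so p = 3/24 = 0.1250.

0.1250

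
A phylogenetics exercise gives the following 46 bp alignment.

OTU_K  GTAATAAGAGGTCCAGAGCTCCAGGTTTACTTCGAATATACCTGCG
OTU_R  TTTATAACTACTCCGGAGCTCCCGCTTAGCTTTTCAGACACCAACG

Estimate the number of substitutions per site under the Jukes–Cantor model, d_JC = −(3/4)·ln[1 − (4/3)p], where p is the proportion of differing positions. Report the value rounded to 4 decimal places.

Differing sites — 1:G/T; 3:A/T; 8:G/C; 9:A/T; 10:G/A; 11:G/C; 15:A/G; 23:A/C; 25:G/C; 28:T/A; 29:A/G; 33:C/T; 34:G/T; 35:A/C; 37:T/G; 39:T/C; 43:T/A; 44:G/A.
p = 18/46 = 0.391304.
d = −0.75 · ln(1 − (4/3)·0.391304) = −0.75 · ln(0.478261) = −0.75 · (-0.737599) = 0.5532.

0.5532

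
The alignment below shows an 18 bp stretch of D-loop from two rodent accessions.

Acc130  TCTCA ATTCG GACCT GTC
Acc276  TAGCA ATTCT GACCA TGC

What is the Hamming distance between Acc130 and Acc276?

The sequences differ at positions 2 (C/A), 3 (T/G), 10 (G/T), 15 (T/A), 16 (G/T), 17 (T/G).
That gives 6 mismatches out of 18 aligned sites, so the Hamming distance is 6.

6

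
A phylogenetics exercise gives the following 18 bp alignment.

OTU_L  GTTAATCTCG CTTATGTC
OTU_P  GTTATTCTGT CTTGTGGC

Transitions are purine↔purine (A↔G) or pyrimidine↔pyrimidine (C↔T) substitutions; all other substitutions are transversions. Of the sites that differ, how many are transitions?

1

Mismatches occur at site 5 (A↔T, transversion), site 9 (C↔G, transversion), site 10 (G↔T, transversion), site 14 (A↔G, transition), site 17 (T↔G, transversion).
Of the 5 differences, 1 transition and 4 transversions, so the answer is 1.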